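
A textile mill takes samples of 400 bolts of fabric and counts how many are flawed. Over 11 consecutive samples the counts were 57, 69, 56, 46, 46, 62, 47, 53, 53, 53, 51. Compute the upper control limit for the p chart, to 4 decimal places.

p̄ = Σdᵢ / (k·n) = 593 / (11 × 400) = 0.13477
UCL = p̄ + 3·√(p̄(1−p̄)/n) = 0.13477 + 3 × √(0.13477×0.86523/400) = 0.13477 + 3 × 0.01707 = 0.18599

0.1860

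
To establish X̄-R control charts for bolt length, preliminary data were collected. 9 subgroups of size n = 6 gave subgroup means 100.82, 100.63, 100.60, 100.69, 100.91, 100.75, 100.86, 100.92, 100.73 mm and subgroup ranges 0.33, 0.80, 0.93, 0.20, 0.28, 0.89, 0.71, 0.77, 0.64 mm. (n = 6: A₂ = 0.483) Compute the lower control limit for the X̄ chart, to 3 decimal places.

X̄̄ = (100.82 + 100.63 + 100.60 + 100.69 + 100.91 + 100.75 + 100.86 + 100.92 + 100.73) / 9 = 906.9100 / 9 = 100.7678
R̄ = (0.33 + 0.80 + 0.93 + 0.20 + 0.28 + 0.89 + 0.71 + 0.77 + 0.64) / 9 = 5.5500 / 9 = 0.6167
LCL = X̄̄ − A₂·R̄ = 100.7678 − 0.483 × 0.6167 = 100.4699

100.470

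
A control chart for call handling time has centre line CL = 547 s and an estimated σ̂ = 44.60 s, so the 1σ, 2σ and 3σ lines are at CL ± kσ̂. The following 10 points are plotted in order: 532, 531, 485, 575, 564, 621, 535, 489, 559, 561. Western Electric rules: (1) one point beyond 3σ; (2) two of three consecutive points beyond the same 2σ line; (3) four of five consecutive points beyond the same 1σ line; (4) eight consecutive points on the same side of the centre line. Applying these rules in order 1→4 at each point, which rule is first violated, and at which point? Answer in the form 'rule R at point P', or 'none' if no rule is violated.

Zone of each point (C = within 1σ̂, B = 1σ̂–2σ̂, A = 2σ̂–3σ̂, * = beyond 3σ̂; sign = side of CL): 1:-C, 2:-C, 3:-B, 4:+C, 5:+C, 6:+B, 7:-C, 8:-B, 9:+C, 10:+C
No rule fires across all 10 points.

none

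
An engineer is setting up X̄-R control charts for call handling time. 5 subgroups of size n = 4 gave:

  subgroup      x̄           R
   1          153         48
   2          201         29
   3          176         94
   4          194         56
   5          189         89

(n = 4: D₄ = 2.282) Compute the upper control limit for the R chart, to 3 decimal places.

144.222

R̄ = (48 + 29 + 94 + 56 + 89) / 5 = 316.0000 / 5 = 63.2000
UCL_R = D₄·R̄ = 2.282 × 63.2000 = 144.2224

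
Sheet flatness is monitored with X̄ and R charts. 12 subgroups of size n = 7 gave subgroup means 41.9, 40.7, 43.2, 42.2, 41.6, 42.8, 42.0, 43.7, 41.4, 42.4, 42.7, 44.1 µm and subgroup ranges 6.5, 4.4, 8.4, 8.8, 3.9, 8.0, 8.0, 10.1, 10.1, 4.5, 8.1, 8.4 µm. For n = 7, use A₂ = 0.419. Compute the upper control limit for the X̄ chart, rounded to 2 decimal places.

X̄̄ = (41.9 + 40.7 + 43.2 + 42.2 + 41.6 + 42.8 + 42.0 + 43.7 + 41.4 + 42.4 + 42.7 + 44.1) / 12 = 508.7000 / 12 = 42.3917
R̄ = (6.5 + 4.4 + 8.4 + 8.8 + 3.9 + 8.0 + 8.0 + 10.1 + 10.1 + 4.5 + 8.1 + 8.4) / 12 = 89.2000 / 12 = 7.4333
UCL = X̄̄ + A₂·R̄ = 42.3917 + 0.419 × 7.4333 = 45.5062

45.51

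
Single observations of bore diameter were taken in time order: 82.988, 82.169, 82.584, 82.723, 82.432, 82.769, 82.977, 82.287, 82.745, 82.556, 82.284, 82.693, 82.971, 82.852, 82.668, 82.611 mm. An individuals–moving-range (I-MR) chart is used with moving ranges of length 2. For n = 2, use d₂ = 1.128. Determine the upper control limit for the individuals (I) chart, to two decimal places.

83.51

X̄ = (82.988 + 82.169 + 82.584 + 82.723 + 82.432 + 82.769 + 82.977 + 82.287 + 82.745 + 82.556 + 82.284 + 82.693 + 82.971 + 82.852 + 82.668 + 82.611) / 16 = 82.6443
Moving ranges: 0.819, 0.415, 0.139, 0.291, 0.337, 0.208, 0.690, 0.458, 0.189, 0.272, 0.409, 0.278, 0.119, 0.184, 0.057; M̄R̄ = 4.8650 / 15 = 0.3243
UCL = X̄ + 3·M̄R̄/d₂ = 82.6443 + 3 × 0.3243 / 1.128 = 83.5069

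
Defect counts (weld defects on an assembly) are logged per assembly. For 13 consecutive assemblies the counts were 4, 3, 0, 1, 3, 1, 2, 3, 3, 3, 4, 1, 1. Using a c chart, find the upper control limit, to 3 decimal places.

c̄ = (4 + 3 + 0 + 1 + 3 + 1 + 2 + 3 + 3 + 3 + 4 + 1 + 1) / 13 = 29 / 13 = 2.2308
UCL = c̄ + 3√c̄ = 2.2308 + 3 × √2.2308 = 2.2308 + 3 × 1.4936 = 6.7115

6.711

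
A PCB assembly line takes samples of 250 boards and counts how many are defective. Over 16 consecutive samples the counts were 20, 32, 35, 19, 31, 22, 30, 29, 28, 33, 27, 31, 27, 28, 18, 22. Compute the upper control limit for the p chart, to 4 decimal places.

p̄ = Σdᵢ / (k·n) = 432 / (16 × 250) = 0.10800
UCL = p̄ + 3·√(p̄(1−p̄)/n) = 0.10800 + 3 × √(0.10800×0.89200/250) = 0.10800 + 3 × 0.01963 = 0.16689

0.1669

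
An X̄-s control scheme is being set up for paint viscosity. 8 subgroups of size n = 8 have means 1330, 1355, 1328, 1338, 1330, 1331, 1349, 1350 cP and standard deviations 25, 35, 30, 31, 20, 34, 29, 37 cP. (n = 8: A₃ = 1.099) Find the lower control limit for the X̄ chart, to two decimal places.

1305.77

X̄̄ = (1330 + 1355 + 1328 + 1338 + 1330 + 1331 + 1349 + 1350) / 8 = 1338.8750
s̄ = (25 + 35 + 30 + 31 + 20 + 34 + 29 + 37) / 8 = 30.1250
LCL = X̄̄ − A₃·s̄ = 1338.8750 − 1.099 × 30.1250 = 1305.7676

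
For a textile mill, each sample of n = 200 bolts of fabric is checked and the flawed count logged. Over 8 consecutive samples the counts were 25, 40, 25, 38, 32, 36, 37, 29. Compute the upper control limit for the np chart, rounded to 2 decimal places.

p̄ = Σdᵢ / (k·n) = 262 / (8 × 200) = 0.16375
UCL = np̄ + 3·√(np̄(1−p̄)) = 32.7500 + 3 × √(32.7500×0.83625) = 32.7500 + 3 × 5.2333 = 48.4498

48.45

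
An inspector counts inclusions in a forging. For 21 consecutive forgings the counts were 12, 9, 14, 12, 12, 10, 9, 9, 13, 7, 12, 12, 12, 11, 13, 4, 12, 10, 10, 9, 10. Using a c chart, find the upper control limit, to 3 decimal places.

c̄ = (12 + 9 + 14 + 12 + 12 + 10 + 9 + 9 + 13 + 7 + 12 + 12 + 12 + 11 + 13 + 4 + 12 + 10 + 10 + 9 + 10) / 21 = 222 / 21 = 10.5714
UCL = c̄ + 3√c̄ = 10.5714 + 3 × √10.5714 = 10.5714 + 3 × 3.2514 = 20.3255

20.326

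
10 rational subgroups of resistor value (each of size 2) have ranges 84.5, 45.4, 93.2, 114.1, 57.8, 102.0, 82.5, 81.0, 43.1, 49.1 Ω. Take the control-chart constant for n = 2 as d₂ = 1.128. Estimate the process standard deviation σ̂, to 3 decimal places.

66.729

R̄ = (84.5 + 45.4 + 93.2 + 114.1 + 57.8 + 102.0 + 82.5 + 81.0 + 43.1 + 49.1) / 10 = 75.2700
σ̂ = R̄ / d₂ = 75.2700 / 1.128 = 66.7287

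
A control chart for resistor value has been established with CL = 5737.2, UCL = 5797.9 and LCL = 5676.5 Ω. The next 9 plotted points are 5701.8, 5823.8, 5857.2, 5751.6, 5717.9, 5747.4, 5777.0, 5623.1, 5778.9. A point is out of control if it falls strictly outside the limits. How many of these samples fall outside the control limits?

Compare each point to [5676.5, 5797.9]: sample 2 = 5823.8 > UCL; sample 3 = 5857.2 > UCL; sample 8 = 5623.1 < LCL.

3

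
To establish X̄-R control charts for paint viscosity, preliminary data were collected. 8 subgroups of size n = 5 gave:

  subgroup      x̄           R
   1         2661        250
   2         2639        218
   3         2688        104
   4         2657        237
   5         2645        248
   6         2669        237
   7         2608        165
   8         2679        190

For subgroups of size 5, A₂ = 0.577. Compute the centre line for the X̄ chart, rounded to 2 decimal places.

X̄̄ = (2661 + 2639 + 2688 + 2657 + 2645 + 2669 + 2608 + 2679) / 8 = 21246.0000 / 8 = 2655.7500
CL = X̄̄ = 2655.7500

2655.75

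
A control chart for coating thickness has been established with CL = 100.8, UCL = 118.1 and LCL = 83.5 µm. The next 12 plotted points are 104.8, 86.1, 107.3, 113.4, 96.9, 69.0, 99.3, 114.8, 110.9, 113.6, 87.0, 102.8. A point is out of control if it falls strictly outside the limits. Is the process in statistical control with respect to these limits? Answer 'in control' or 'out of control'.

Compare each point to [83.5, 118.1]: sample 6 = 69.0 < LCL.

out of control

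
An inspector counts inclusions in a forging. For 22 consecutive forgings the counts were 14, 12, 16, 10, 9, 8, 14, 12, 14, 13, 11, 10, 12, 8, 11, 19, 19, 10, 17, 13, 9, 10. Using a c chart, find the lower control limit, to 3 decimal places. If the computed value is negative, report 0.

c̄ = (14 + 12 + 16 + 10 + 9 + 8 + 14 + 12 + 14 + 13 + 11 + 10 + 12 + 8 + 11 + 19 + 19 + 10 + 17 + 13 + 9 + 10) / 22 = 271 / 22 = 12.3182
LCL = c̄ − 3√c̄ = 12.3182 − 3 × 3.5097 = 1.7890

1.789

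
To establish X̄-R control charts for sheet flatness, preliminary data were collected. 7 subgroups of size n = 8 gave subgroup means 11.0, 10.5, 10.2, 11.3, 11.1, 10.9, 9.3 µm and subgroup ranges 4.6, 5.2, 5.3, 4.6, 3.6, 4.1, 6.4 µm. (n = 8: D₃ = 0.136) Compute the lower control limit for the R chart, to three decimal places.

R̄ = (4.6 + 5.2 + 5.3 + 4.6 + 3.6 + 4.1 + 6.4) / 7 = 33.8000 / 7 = 4.8286
LCL_R = D₃·R̄ = 0.136 × 4.8286 = 0.6567

0.657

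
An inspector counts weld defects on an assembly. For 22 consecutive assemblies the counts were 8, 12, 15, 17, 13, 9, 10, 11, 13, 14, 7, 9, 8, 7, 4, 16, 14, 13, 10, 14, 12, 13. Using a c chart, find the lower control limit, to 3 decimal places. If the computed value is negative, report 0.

1.225

c̄ = (8 + 12 + 15 + 17 + 13 + 9 + 10 + 11 + 13 + 14 + 7 + 9 + 8 + 7 + 4 + 16 + 14 + 13 + 10 + 14 + 12 + 13) / 22 = 249 / 22 = 11.3182
LCL = c̄ − 3√c̄ = 11.3182 − 3 × 3.3643 = 1.2254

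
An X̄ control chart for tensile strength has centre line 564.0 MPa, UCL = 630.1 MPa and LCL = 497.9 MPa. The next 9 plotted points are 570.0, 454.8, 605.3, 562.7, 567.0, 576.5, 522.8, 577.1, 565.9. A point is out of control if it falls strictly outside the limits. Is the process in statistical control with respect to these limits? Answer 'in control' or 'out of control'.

out of control

Compare each point to [497.9, 630.1]: sample 2 = 454.8 < LCL.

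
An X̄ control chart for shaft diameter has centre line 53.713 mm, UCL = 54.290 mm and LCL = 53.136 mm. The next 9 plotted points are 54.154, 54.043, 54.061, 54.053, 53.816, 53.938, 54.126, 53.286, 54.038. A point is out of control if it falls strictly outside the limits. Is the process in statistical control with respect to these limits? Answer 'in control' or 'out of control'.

in control

All 9 points lie within [53.136, 54.290].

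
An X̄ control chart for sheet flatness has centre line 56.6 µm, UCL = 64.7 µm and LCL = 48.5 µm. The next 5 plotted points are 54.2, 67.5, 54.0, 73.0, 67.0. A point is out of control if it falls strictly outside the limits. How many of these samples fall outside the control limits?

Compare each point to [48.5, 64.7]: sample 2 = 67.5 > UCL; sample 4 = 73.0 > UCL; sample 5 = 67.0 > UCL.

3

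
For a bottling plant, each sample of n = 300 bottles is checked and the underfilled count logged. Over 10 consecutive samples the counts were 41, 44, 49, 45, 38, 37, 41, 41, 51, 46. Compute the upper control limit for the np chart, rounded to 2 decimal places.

p̄ = Σdᵢ / (k·n) = 433 / (10 × 300) = 0.14433
UCL = np̄ + 3·√(np̄(1−p̄)) = 43.3000 + 3 × √(43.3000×0.85567) = 43.3000 + 3 × 6.0869 = 61.5607

61.56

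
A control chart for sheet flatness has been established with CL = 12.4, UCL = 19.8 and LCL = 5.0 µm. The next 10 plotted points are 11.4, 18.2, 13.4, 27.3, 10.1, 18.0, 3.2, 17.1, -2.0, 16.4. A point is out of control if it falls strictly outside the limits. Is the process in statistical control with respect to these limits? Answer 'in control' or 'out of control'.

Compare each point to [5.0, 19.8]: sample 4 = 27.3 > UCL; sample 7 = 3.2 < LCL; sample 9 = -2.0 < LCL.

out of control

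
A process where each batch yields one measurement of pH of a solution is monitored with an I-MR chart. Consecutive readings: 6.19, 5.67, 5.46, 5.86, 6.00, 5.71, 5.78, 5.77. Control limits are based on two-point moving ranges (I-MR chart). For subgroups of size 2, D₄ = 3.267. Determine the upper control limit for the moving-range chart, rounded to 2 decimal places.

0.77

Moving ranges: 0.52, 0.21, 0.40, 0.14, 0.29, 0.07, 0.01; M̄R̄ = 1.6400 / 7 = 0.2343
UCL_MR = D₄·M̄R̄ = 3.267 × 0.2343 = 0.7654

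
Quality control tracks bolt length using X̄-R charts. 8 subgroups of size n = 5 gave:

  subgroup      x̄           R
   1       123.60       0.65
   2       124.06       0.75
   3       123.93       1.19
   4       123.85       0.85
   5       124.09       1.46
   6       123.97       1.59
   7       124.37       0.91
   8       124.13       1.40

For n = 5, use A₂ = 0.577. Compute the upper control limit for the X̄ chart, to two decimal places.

X̄̄ = (123.60 + 124.06 + 123.93 + 123.85 + 124.09 + 123.97 + 124.37 + 124.13) / 8 = 992.0000 / 8 = 124.0000
R̄ = (0.65 + 0.75 + 1.19 + 0.85 + 1.46 + 1.59 + 0.91 + 1.40) / 8 = 8.8000 / 8 = 1.1000
UCL = X̄̄ + A₂·R̄ = 124.0000 + 0.577 × 1.1000 = 124.6347

124.63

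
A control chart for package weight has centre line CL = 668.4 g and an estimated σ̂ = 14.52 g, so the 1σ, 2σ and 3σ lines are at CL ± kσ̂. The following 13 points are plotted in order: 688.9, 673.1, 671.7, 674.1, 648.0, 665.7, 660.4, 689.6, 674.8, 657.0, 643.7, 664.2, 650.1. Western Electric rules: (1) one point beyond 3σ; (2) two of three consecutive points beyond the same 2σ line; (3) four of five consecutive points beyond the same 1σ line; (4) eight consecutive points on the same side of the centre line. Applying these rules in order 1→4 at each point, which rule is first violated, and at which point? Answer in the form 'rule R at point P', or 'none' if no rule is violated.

Zone of each point (C = within 1σ̂, B = 1σ̂–2σ̂, A = 2σ̂–3σ̂, * = beyond 3σ̂; sign = side of CL): 1:+B, 2:+C, 3:+C, 4:+C, 5:-B, 6:-C, 7:-C, 8:+B, 9:+C, 10:-C, 11:-B, 12:-C, 13:-B
No rule fires across all 13 points.

none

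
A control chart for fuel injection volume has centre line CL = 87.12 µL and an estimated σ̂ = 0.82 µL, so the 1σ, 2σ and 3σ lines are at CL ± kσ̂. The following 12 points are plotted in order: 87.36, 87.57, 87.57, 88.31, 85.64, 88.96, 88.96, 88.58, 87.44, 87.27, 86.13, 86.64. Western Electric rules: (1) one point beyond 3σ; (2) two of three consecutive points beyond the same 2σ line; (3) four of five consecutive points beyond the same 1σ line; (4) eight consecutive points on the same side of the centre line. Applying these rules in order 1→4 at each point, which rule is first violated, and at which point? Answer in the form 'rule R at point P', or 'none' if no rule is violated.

rule 2 at point 7

Zone of each point (C = within 1σ̂, B = 1σ̂–2σ̂, A = 2σ̂–3σ̂, * = beyond 3σ̂; sign = side of CL): 1:+C, 2:+C, 3:+C, 4:+B, 5:-B, 6:+A, 7:+A, 8:+B, 9:+C, 10:+C, 11:-B, 12:-C
Rule 2 (two of three consecutive points beyond the same 2σ limit) is satisfied at point 7.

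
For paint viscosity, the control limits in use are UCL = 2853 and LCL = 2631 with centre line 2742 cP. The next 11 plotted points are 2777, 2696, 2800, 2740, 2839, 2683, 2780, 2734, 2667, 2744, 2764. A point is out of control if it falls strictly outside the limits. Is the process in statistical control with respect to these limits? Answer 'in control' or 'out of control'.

in control

All 11 points lie within [2631, 2853].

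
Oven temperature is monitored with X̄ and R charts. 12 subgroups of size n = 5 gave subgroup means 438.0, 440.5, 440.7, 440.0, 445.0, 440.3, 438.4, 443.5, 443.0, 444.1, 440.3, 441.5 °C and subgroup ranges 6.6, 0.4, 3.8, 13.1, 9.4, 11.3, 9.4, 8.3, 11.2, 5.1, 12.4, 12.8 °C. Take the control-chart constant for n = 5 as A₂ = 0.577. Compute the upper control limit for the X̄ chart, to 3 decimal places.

446.266

X̄̄ = (438.0 + 440.5 + 440.7 + 440.0 + 445.0 + 440.3 + 438.4 + 443.5 + 443.0 + 444.1 + 440.3 + 441.5) / 12 = 5295.3000 / 12 = 441.2750
R̄ = (6.6 + 0.4 + 3.8 + 13.1 + 9.4 + 11.3 + 9.4 + 8.3 + 11.2 + 5.1 + 12.4 + 12.8) / 12 = 103.8000 / 12 = 8.6500
UCL = X̄̄ + A₂·R̄ = 441.2750 + 0.577 × 8.6500 = 446.2661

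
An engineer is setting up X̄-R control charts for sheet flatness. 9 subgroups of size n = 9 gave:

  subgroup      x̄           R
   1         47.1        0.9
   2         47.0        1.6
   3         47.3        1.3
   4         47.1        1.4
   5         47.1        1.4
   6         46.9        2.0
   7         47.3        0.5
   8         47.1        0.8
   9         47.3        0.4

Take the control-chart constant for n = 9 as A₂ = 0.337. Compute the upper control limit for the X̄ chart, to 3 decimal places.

47.519

X̄̄ = (47.1 + 47.0 + 47.3 + 47.1 + 47.1 + 46.9 + 47.3 + 47.1 + 47.3) / 9 = 424.2000 / 9 = 47.1333
R̄ = (0.9 + 1.6 + 1.3 + 1.4 + 1.4 + 2.0 + 0.5 + 0.8 + 0.4) / 9 = 10.3000 / 9 = 1.1444
UCL = X̄̄ + A₂·R̄ = 47.1333 + 0.337 × 1.1444 = 47.5190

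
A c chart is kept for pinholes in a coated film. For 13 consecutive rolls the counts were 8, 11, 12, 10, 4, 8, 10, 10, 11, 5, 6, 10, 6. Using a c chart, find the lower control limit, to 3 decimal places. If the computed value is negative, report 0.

0.000

c̄ = (8 + 11 + 12 + 10 + 4 + 8 + 10 + 10 + 11 + 5 + 6 + 10 + 6) / 13 = 111 / 13 = 8.5385
LCL = c̄ − 3√c̄ = 8.5385 − 3 × 2.9221 = -0.2277 → 0 (cannot be negative)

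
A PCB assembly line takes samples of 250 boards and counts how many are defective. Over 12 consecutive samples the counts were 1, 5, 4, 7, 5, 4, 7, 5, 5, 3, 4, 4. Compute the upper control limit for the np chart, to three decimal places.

10.806

p̄ = Σdᵢ / (k·n) = 54 / (12 × 250) = 0.01800
UCL = np̄ + 3·√(np̄(1−p̄)) = 4.5000 + 3 × √(4.5000×0.98200) = 4.5000 + 3 × 2.1021 = 10.8064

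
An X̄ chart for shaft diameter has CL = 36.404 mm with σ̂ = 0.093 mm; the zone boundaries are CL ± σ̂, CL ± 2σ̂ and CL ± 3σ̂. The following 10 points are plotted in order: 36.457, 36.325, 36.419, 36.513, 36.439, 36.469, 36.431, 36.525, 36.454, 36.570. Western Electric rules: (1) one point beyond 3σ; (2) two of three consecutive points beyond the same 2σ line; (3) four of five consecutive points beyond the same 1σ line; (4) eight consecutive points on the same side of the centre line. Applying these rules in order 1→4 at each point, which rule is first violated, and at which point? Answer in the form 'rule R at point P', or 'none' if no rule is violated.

rule 4 at point 10

Zone of each point (C = within 1σ̂, B = 1σ̂–2σ̂, A = 2σ̂–3σ̂, * = beyond 3σ̂; sign = side of CL): 1:+C, 2:-C, 3:+C, 4:+B, 5:+C, 6:+C, 7:+C, 8:+B, 9:+C, 10:+B
Rule 4 (eight consecutive points on the same side of the centre line) is satisfied at point 10.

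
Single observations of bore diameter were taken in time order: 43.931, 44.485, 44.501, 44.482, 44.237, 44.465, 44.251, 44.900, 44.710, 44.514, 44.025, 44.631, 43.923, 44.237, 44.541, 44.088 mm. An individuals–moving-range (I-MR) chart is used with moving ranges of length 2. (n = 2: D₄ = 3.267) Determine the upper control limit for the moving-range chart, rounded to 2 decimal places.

1.13

Moving ranges: 0.554, 0.016, 0.019, 0.245, 0.228, 0.214, 0.649, 0.190, 0.196, 0.489, 0.606, 0.708, 0.314, 0.304, 0.453; M̄R̄ = 5.1850 / 15 = 0.3457
UCL_MR = D₄·M̄R̄ = 3.267 × 0.3457 = 1.1293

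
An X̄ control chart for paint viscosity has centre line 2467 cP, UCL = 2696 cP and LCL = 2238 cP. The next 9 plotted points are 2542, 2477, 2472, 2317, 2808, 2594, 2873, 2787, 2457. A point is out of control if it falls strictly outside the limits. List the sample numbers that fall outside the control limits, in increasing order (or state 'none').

Compare each point to [2238, 2696]: sample 5 = 2808 > UCL; sample 7 = 2873 > UCL; sample 8 = 2787 > UCL.

5, 7, 8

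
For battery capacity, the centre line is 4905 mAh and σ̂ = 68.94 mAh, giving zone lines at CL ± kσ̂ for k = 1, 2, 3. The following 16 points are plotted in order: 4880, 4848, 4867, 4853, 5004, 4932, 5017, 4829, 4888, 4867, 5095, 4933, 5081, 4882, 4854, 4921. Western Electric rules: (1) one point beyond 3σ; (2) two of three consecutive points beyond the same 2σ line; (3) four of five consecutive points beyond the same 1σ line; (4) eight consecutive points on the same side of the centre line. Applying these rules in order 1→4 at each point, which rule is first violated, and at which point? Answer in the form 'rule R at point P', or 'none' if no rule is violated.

rule 2 at point 13

Zone of each point (C = within 1σ̂, B = 1σ̂–2σ̂, A = 2σ̂–3σ̂, * = beyond 3σ̂; sign = side of CL): 1:-C, 2:-C, 3:-C, 4:-C, 5:+B, 6:+C, 7:+B, 8:-B, 9:-C, 10:-C, 11:+A, 12:+C, 13:+A, 14:-C, 15:-C, 16:+C
Rule 2 (two of three consecutive points beyond the same 2σ limit) is satisfied at point 13.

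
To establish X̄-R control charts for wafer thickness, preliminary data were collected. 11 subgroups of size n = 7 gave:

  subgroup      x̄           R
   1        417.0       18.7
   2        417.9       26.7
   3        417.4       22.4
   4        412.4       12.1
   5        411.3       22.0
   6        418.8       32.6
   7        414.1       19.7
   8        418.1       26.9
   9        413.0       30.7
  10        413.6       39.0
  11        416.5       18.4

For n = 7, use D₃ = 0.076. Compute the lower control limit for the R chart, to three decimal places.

R̄ = (18.7 + 26.7 + 22.4 + 12.1 + 22.0 + 32.6 + 19.7 + 26.9 + 30.7 + 39.0 + 18.4) / 11 = 269.2000 / 11 = 24.4727
LCL_R = D₃·R̄ = 0.076 × 24.4727 = 1.8599

1.860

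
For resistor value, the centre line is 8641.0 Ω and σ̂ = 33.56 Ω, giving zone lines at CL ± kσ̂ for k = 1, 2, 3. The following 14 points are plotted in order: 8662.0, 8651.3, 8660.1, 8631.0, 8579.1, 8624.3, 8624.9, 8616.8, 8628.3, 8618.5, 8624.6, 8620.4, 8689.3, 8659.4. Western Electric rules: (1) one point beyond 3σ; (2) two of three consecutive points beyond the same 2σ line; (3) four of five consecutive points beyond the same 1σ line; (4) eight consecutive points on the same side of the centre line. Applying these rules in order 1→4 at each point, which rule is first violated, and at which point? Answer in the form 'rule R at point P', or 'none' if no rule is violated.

Zone of each point (C = within 1σ̂, B = 1σ̂–2σ̂, A = 2σ̂–3σ̂, * = beyond 3σ̂; sign = side of CL): 1:+C, 2:+C, 3:+C, 4:-C, 5:-B, 6:-C, 7:-C, 8:-C, 9:-C, 10:-C, 11:-C, 12:-C, 13:+B, 14:+C
Rule 4 (eight consecutive points on the same side of the centre line) is satisfied at point 11.

rule 4 at point 11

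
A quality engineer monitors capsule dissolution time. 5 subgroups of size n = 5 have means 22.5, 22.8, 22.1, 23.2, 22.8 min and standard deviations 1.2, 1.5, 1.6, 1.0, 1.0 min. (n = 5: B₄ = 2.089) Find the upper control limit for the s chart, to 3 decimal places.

s̄ = (1.2 + 1.5 + 1.6 + 1.0 + 1.0) / 5 = 1.2600
UCL_s = B₄·s̄ = 2.089 × 1.2600 = 2.6321

2.632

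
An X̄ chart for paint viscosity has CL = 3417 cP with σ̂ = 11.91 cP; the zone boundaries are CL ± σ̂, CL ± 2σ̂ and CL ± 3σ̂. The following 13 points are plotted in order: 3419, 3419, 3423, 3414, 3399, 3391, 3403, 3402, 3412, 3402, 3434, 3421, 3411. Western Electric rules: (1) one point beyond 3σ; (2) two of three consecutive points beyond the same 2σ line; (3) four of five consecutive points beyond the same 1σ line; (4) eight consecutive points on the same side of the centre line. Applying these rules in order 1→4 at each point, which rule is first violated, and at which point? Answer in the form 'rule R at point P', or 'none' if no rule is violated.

rule 3 at point 8

Zone of each point (C = within 1σ̂, B = 1σ̂–2σ̂, A = 2σ̂–3σ̂, * = beyond 3σ̂; sign = side of CL): 1:+C, 2:+C, 3:+C, 4:-C, 5:-B, 6:-A, 7:-B, 8:-B, 9:-C, 10:-B, 11:+B, 12:+C, 13:-C
Rule 3 (four of five consecutive points beyond the same 1σ limit) is satisfied at point 8.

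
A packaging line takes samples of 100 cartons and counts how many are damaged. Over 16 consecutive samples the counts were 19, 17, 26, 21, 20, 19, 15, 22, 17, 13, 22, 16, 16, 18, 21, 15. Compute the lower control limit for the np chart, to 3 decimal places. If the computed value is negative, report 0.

p̄ = Σdᵢ / (k·n) = 297 / (16 × 100) = 0.18563
LCL = np̄ − 3·√(np̄(1−p̄)) = 18.5625 − 3 × 3.8880 = 6.8984

6.898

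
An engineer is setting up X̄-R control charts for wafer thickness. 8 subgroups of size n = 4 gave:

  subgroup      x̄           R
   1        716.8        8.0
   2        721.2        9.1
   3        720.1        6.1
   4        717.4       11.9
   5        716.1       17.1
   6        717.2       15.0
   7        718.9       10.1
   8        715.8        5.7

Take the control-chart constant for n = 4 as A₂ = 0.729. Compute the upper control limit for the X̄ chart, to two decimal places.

725.50

X̄̄ = (716.8 + 721.2 + 720.1 + 717.4 + 716.1 + 717.2 + 718.9 + 715.8) / 8 = 5743.5000 / 8 = 717.9375
R̄ = (8.0 + 9.1 + 6.1 + 11.9 + 17.1 + 15.0 + 10.1 + 5.7) / 8 = 83.0000 / 8 = 10.3750
UCL = X̄̄ + A₂·R̄ = 717.9375 + 0.729 × 10.3750 = 725.5009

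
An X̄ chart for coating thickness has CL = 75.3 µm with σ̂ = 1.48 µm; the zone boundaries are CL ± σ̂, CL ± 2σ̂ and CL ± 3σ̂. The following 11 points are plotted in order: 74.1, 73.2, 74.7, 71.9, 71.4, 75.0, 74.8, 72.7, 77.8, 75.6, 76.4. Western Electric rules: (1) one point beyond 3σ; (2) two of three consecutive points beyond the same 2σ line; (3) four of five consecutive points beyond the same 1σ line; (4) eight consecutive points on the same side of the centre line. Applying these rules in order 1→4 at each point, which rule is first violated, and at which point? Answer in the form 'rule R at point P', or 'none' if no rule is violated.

Zone of each point (C = within 1σ̂, B = 1σ̂–2σ̂, A = 2σ̂–3σ̂, * = beyond 3σ̂; sign = side of CL): 1:-C, 2:-B, 3:-C, 4:-A, 5:-A, 6:-C, 7:-C, 8:-B, 9:+B, 10:+C, 11:+C
Rule 2 (two of three consecutive points beyond the same 2σ limit) is satisfied at point 5.

rule 2 at point 5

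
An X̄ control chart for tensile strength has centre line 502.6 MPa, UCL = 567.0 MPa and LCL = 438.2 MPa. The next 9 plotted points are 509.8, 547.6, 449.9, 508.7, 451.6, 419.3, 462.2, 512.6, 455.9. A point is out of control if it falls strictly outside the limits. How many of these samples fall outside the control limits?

Compare each point to [438.2, 567.0]: sample 6 = 419.3 < LCL.

1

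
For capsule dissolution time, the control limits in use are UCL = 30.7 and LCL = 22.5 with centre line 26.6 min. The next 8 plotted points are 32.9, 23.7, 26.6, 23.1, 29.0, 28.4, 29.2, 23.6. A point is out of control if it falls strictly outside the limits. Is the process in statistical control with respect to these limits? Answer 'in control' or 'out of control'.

out of control

Compare each point to [22.5, 30.7]: sample 1 = 32.9 > UCL.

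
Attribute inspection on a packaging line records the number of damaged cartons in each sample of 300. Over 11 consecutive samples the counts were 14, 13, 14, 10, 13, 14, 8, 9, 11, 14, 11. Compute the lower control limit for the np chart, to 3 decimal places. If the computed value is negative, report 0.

p̄ = Σdᵢ / (k·n) = 131 / (11 × 300) = 0.03970
LCL = np̄ − 3·√(np̄(1−p̄)) = 11.9091 − 3 × 3.3818 = 1.7638

1.764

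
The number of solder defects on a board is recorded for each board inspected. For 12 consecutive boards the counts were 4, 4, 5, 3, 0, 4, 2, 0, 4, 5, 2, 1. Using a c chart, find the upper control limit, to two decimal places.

c̄ = (4 + 4 + 5 + 3 + 0 + 4 + 2 + 0 + 4 + 5 + 2 + 1) / 12 = 34 / 12 = 2.8333
UCL = c̄ + 3√c̄ = 2.8333 + 3 × √2.8333 = 2.8333 + 3 × 1.6833 = 7.8831

7.88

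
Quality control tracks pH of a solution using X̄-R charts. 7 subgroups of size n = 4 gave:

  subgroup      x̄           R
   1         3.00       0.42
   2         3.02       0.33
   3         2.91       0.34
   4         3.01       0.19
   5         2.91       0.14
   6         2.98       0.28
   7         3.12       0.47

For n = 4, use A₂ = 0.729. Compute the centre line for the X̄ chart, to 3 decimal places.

X̄̄ = (3.00 + 3.02 + 2.91 + 3.01 + 2.91 + 2.98 + 3.12) / 7 = 20.9500 / 7 = 2.9929
CL = X̄̄ = 2.9929

2.993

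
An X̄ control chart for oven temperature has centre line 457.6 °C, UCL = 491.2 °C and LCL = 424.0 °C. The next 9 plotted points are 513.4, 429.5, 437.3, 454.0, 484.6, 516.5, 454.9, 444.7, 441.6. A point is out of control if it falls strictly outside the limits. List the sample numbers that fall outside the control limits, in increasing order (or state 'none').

1, 6

Compare each point to [424.0, 491.2]: sample 1 = 513.4 > UCL; sample 6 = 516.5 > UCL.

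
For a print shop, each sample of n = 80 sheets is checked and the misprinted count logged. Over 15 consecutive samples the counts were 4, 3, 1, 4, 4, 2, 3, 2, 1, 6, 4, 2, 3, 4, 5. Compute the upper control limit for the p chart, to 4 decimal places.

0.1057

p̄ = Σdᵢ / (k·n) = 48 / (15 × 80) = 0.04000
UCL = p̄ + 3·√(p̄(1−p̄)/n) = 0.04000 + 3 × √(0.04000×0.96000/80) = 0.04000 + 3 × 0.02191 = 0.10573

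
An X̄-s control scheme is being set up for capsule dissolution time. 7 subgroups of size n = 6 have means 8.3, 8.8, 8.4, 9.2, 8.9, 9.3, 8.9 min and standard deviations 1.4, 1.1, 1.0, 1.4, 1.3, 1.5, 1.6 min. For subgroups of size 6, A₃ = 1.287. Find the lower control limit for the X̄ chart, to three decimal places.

X̄̄ = (8.3 + 8.8 + 8.4 + 9.2 + 8.9 + 9.3 + 8.9) / 7 = 8.8286
s̄ = (1.4 + 1.1 + 1.0 + 1.4 + 1.3 + 1.5 + 1.6) / 7 = 1.3286
LCL = X̄̄ − A₃·s̄ = 8.8286 − 1.287 × 1.3286 = 7.1187

7.119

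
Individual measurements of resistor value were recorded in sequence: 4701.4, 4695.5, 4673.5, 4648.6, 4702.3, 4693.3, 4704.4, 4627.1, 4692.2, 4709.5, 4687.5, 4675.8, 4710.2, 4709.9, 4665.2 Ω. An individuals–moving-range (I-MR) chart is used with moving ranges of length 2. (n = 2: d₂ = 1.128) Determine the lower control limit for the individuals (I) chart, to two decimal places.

4610.55

X̄ = (4701.4 + 4695.5 + 4673.5 + 4648.6 + 4702.3 + 4693.3 + 4704.4 + 4627.1 + 4692.2 + 4709.5 + 4687.5 + 4675.8 + 4710.2 + 4709.9 + 4665.2) / 15 = 4686.4267
Moving ranges: 5.9, 22.0, 24.9, 53.7, 9.0, 11.1, 77.3, 65.1, 17.3, 22.0, 11.7, 34.4, 0.3, 44.7; M̄R̄ = 399.4000 / 14 = 28.5286
LCL = X̄ − 3·M̄R̄/d₂ = 4686.4267 − 3 × 28.5286 / 1.128 = 4610.5528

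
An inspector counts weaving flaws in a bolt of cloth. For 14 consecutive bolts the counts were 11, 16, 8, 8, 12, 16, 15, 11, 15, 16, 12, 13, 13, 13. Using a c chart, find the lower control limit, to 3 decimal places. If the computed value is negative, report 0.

c̄ = (11 + 16 + 8 + 8 + 12 + 16 + 15 + 11 + 15 + 16 + 12 + 13 + 13 + 13) / 14 = 179 / 14 = 12.7857
LCL = c̄ − 3√c̄ = 12.7857 − 3 × 3.5757 = 2.0586

2.059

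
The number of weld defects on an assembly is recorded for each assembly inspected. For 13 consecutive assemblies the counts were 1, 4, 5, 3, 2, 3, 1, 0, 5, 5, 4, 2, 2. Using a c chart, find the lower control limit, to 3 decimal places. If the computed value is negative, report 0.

0.000

c̄ = (1 + 4 + 5 + 3 + 2 + 3 + 1 + 0 + 5 + 5 + 4 + 2 + 2) / 13 = 37 / 13 = 2.8462
LCL = c̄ − 3√c̄ = 2.8462 − 3 × 1.6871 = -2.2150 → 0 (cannot be negative)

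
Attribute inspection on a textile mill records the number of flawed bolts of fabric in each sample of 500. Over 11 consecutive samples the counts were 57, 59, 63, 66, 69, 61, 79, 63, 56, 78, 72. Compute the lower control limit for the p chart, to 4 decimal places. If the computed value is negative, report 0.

p̄ = Σdᵢ / (k·n) = 723 / (11 × 500) = 0.13145
LCL = p̄ − 3·√(p̄(1−p̄)/n) = 0.13145 − 3 × 0.01511 = 0.08612

0.0861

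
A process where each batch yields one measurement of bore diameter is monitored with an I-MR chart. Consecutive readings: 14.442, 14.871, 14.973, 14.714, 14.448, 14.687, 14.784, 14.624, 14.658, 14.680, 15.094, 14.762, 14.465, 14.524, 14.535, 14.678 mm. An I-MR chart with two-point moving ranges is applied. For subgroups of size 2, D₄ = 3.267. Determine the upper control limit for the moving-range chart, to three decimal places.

0.624

Moving ranges: 0.429, 0.102, 0.259, 0.266, 0.239, 0.097, 0.160, 0.034, 0.022, 0.414, 0.332, 0.297, 0.059, 0.011, 0.143; M̄R̄ = 2.8640 / 15 = 0.1909
UCL_MR = D₄·M̄R̄ = 3.267 × 0.1909 = 0.6238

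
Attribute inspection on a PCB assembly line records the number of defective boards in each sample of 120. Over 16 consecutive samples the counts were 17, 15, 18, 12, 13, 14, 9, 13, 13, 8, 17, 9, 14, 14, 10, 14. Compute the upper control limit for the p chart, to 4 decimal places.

0.1948

p̄ = Σdᵢ / (k·n) = 210 / (16 × 120) = 0.10938
UCL = p̄ + 3·√(p̄(1−p̄)/n) = 0.10938 + 3 × √(0.10938×0.89062/120) = 0.10938 + 3 × 0.02849 = 0.19485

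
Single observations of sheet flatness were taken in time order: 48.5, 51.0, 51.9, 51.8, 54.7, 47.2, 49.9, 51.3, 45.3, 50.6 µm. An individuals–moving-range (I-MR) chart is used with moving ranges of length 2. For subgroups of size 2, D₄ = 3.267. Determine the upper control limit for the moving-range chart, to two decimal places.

10.64

Moving ranges: 2.5, 0.9, 0.1, 2.9, 7.5, 2.7, 1.4, 6.0, 5.3; M̄R̄ = 29.3000 / 9 = 3.2556
UCL_MR = D₄·M̄R̄ = 3.267 × 3.2556 = 10.6359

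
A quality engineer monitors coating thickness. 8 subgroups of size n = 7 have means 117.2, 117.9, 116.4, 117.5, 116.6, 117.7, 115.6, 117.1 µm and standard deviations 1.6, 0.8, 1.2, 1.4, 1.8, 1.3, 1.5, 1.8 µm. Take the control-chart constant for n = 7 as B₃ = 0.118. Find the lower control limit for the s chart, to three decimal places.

0.168

s̄ = (1.6 + 0.8 + 1.2 + 1.4 + 1.8 + 1.3 + 1.5 + 1.8) / 8 = 1.4250
LCL_s = B₃·s̄ = 0.118 × 1.4250 = 0.1681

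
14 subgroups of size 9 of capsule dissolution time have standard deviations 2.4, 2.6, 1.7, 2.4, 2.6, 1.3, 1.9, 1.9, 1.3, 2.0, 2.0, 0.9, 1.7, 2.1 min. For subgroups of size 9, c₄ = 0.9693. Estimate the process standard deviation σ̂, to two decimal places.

1.97

s̄ = (2.4 + 2.6 + 1.7 + 2.4 + 2.6 + 1.3 + 1.9 + 1.9 + 1.3 + 2.0 + 2.0 + 0.9 + 1.7 + 2.1) / 14 = 1.9143
σ̂ = s̄ / c₄ = 1.9143 / 0.9693 = 1.9749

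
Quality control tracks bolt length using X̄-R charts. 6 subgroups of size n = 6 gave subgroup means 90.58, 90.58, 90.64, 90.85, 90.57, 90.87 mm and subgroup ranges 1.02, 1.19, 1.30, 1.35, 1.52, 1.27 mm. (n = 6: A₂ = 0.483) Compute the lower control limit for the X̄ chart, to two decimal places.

X̄̄ = (90.58 + 90.58 + 90.64 + 90.85 + 90.57 + 90.87) / 6 = 544.0900 / 6 = 90.6817
R̄ = (1.02 + 1.19 + 1.30 + 1.35 + 1.52 + 1.27) / 6 = 7.6500 / 6 = 1.2750
LCL = X̄̄ − A₂·R̄ = 90.6817 − 0.483 × 1.2750 = 90.0658

90.07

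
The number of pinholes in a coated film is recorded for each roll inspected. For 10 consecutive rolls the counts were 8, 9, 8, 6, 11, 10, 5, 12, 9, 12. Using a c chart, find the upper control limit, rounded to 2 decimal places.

18.00

c̄ = (8 + 9 + 8 + 6 + 11 + 10 + 5 + 12 + 9 + 12) / 10 = 90 / 10 = 9.0000
UCL = c̄ + 3√c̄ = 9.0000 + 3 × √9.0000 = 9.0000 + 3 × 3.0000 = 18.0000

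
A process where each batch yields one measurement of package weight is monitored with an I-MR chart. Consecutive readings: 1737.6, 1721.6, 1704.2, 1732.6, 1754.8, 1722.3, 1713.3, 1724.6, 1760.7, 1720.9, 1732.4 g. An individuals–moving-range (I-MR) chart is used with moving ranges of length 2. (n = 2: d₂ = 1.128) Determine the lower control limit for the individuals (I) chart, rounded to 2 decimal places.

X̄ = (1737.6 + 1721.6 + 1704.2 + 1732.6 + 1754.8 + 1722.3 + 1713.3 + 1724.6 + 1760.7 + 1720.9 + 1732.4) / 11 = 1729.5455
Moving ranges: 16.0, 17.4, 28.4, 22.2, 32.5, 9.0, 11.3, 36.1, 39.8, 11.5; M̄R̄ = 224.2000 / 10 = 22.4200
LCL = X̄ − 3·M̄R̄/d₂ = 1729.5455 − 3 × 22.4200 / 1.128 = 1669.9178

1669.92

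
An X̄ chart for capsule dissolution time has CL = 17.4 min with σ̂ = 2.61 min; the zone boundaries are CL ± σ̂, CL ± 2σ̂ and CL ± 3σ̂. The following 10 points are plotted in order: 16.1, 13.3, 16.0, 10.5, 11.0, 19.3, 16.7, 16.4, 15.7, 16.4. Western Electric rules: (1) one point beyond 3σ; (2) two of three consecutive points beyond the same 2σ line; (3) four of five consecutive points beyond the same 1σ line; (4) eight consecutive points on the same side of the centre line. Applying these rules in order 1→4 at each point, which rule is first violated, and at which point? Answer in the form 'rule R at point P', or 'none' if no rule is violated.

rule 2 at point 5

Zone of each point (C = within 1σ̂, B = 1σ̂–2σ̂, A = 2σ̂–3σ̂, * = beyond 3σ̂; sign = side of CL): 1:-C, 2:-B, 3:-C, 4:-A, 5:-A, 6:+C, 7:-C, 8:-C, 9:-C, 10:-C
Rule 2 (two of three consecutive points beyond the same 2σ limit) is satisfied at point 5.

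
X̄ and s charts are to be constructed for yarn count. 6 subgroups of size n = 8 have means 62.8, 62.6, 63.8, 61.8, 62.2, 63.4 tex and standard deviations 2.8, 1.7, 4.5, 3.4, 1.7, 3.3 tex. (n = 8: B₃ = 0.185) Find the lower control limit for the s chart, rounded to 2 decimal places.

s̄ = (2.8 + 1.7 + 4.5 + 3.4 + 1.7 + 3.3) / 6 = 2.9000
LCL_s = B₃·s̄ = 0.185 × 2.9000 = 0.5365

0.54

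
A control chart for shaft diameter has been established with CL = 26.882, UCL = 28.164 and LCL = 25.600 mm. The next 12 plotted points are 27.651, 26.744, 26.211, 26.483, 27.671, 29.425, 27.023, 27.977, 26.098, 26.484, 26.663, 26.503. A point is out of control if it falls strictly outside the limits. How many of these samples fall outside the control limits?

1

Compare each point to [25.600, 28.164]: sample 6 = 29.425 > UCL.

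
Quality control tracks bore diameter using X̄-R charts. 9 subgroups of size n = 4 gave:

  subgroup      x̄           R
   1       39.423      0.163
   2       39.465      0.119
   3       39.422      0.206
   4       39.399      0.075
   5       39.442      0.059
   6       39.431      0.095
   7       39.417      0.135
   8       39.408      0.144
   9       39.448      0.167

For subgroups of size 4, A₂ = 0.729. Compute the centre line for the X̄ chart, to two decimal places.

39.43

X̄̄ = (39.423 + 39.465 + 39.422 + 39.399 + 39.442 + 39.431 + 39.417 + 39.408 + 39.448) / 9 = 354.8550 / 9 = 39.4283
CL = X̄̄ = 39.4283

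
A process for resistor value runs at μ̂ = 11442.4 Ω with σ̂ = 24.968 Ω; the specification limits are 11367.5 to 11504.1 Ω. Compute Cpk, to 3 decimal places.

0.824

Cpu = (USL − μ̂) / (3σ̂) = (11504.1 − 11442.4) / (3 × 24.968) = 0.8237; Cpl = (μ̂ − LSL) / (3σ̂) = (11442.4 − 11367.5) / (3 × 24.968) = 0.9999; Cpk = min(Cpu, Cpl) = 0.8237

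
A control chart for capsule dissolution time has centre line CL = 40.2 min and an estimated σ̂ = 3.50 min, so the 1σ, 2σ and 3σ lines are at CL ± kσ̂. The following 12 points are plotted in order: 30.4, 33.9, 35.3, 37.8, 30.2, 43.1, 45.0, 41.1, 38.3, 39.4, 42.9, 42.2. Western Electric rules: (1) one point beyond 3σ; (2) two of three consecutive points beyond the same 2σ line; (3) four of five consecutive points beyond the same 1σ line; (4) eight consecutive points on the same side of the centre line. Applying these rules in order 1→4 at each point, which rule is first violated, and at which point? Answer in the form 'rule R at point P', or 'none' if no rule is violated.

rule 3 at point 5

Zone of each point (C = within 1σ̂, B = 1σ̂–2σ̂, A = 2σ̂–3σ̂, * = beyond 3σ̂; sign = side of CL): 1:-A, 2:-B, 3:-B, 4:-C, 5:-A, 6:+C, 7:+B, 8:+C, 9:-C, 10:-C, 11:+C, 12:+C
Rule 3 (four of five consecutive points beyond the same 1σ limit) is satisfied at point 5.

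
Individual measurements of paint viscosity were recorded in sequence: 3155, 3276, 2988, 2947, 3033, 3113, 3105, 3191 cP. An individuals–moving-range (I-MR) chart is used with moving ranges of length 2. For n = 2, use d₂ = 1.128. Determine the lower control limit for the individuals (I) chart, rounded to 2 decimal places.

X̄ = (3155 + 3276 + 2988 + 2947 + 3033 + 3113 + 3105 + 3191) / 8 = 3101.0000
Moving ranges: 121, 288, 41, 86, 80, 8, 86; M̄R̄ = 710.0000 / 7 = 101.4286
LCL = X̄ − 3·M̄R̄/d₂ = 3101.0000 − 3 × 101.4286 / 1.128 = 2831.2432

2831.24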